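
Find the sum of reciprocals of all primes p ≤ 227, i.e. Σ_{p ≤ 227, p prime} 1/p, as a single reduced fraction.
Σ 1/p = 163511827859273678384959815113729742050404828958383078813204061634794561817548326350576887/83311209124804345037562846379881038241134671040860314654617977748077292641632790457335110

π(227) = 49, so the primes ≤ 227 are [2, 3, 5, 7, 11, 13, 17, 19, 23, 29, 31, 37, 41, 43, 47, 53, 59, 61, 67, 71, 73, 79, 83, 89, 97, 101, 103, 107, 109, 113, 127, 131, 137, 139, 149, 151, 157, 163, 167, 173, 179, 181, 191, 193, 197, 199, 211, 223, 227]. Summing 1/p over these primes: 163511827859273678384959815113729742050404828958383078813204061634794561817548326350576887/83311209124804345037562846379881038241134671040860314654617977748077292641632790457335110 ≈ 1.9627. Mertens estimate ln ln(227) + 0.2615 ≈ 1.9525.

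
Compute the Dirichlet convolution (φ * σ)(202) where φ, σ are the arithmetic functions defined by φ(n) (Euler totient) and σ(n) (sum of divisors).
(φ * σ)(202) = 808

Divisors of 202: [1, 2, 101, 202]. For each d | 202:
  d = 1: φ(1) · σ(202/1) = 1 · 306 = 306
  d = 2: φ(2) · σ(202/2) = 1 · 102 = 102
  d = 101: φ(101) · σ(202/101) = 100 · 3 = 300
  d = 202: φ(202) · σ(202/202) = 100 · 1 = 100
Summing: (φ * σ)(202) = 306 + 102 + 300 + 100 = 808.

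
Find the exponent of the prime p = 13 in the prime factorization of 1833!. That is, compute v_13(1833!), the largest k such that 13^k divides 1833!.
v_13(1833!) = 151

Legendre's formula: v_p(n!) = Σ_{k ≥ 1} ⌊n / p^k⌋. For p = 13, n = 1833, the terms are:
  ⌊1833/13^1⌋ = ⌊1833/13⌋ = 141
  ⌊1833/13^2⌋ = ⌊1833/169⌋ = 10
(the next term ⌊1833/13^3⌋ = 0, terminating the sum). Summing: v_13(1833!) = 141 + 10 = 151.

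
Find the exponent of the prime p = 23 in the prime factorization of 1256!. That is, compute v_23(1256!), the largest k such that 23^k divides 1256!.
v_23(1256!) = 56

Legendre's formula: v_p(n!) = Σ_{k ≥ 1} ⌊n / p^k⌋. For p = 23, n = 1256, the terms are:
  ⌊1256/23^1⌋ = ⌊1256/23⌋ = 54
  ⌊1256/23^2⌋ = ⌊1256/529⌋ = 2
(the next term ⌊1256/23^3⌋ = 0, terminating the sum). Summing: v_23(1256!) = 54 + 2 = 56.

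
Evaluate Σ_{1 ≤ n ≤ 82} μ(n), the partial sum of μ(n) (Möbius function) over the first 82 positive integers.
Σ_{n ≤ 82} μ(n) = -3

Compute μ(n) for each 1 ≤ n ≤ 82: μ(1) = 1, μ(2) = -1, μ(3) = -1, μ(4) = 0, μ(5) = -1, μ(6) = 1, μ(7) = -1, μ(8) = 0, μ(9) = 0, μ(10) = 1, μ(11) = -1, μ(12) = 0, μ(13) = -1, μ(14) = 1, μ(15) = 1, μ(16) = 0, μ(17) = -1, μ(18) = 0, μ(19) = -1, μ(20) = 0, μ(21) = 1, μ(22) = 1, μ(23) = -1, μ(24) = 0, μ(25) = 0, μ(26) = 1, μ(27) = 0, μ(28) = 0, μ(29) = -1, μ(30) = -1, μ(31) = -1, μ(32) = 0, μ(33) = 1, μ(34) = 1, μ(35) = 1, μ(36) = 0, μ(37) = -1, μ(38) = 1, μ(39) = 1, μ(40) = 0, μ(41) = -1, μ(42) = -1, μ(43) = -1, μ(44) = 0, μ(45) = 0, μ(46) = 1, μ(47) = -1, μ(48) = 0, μ(49) = 0, μ(50) = 0, μ(51) = 1, μ(52) = 0, μ(53) = -1, μ(54) = 0, μ(55) = 1, μ(56) = 0, μ(57) = 1, μ(58) = 1, μ(59) = -1, μ(60) = 0, μ(61) = -1, μ(62) = 1, μ(63) = 0, μ(64) = 0, μ(65) = 1, μ(66) = -1, μ(67) = -1, μ(68) = 0, μ(69) = 1, μ(70) = -1, μ(71) = -1, μ(72) = 0, μ(73) = -1, μ(74) = 1, μ(75) = 0, μ(76) = 0, μ(77) = 1, μ(78) = -1, μ(79) = -1, μ(80) = 0, μ(81) = 0, μ(82) = 1. Summing all 82 values: -3. (Mertens function M(x) = Σ_{n ≤ x} μ(n); on average M(x) should be small (PNT ⟺ M(x) = o(x)).)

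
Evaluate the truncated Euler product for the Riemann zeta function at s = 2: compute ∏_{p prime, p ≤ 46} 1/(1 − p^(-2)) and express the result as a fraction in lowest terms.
∏ = 1688189817927745147112851/1030750286035260801024000

The primes p ≤ 46 are [2, 3, 5, 7, 11, 13, 17, 19, 23, 29, 31, 37, 41, 43]. For each prime, (1 − 1/p^2)^(-1) = p^2 / (p^2 − 1). The product is (1 − 1/2^2)^(-1), (1 − 1/3^2)^(-1), (1 − 1/5^2)^(-1), (1 − 1/7^2)^(-1), (1 − 1/11^2)^(-1), (1 − 1/13^2)^(-1), (1 − 1/17^2)^(-1), (1 − 1/19^2)^(-1), (1 − 1/23^2)^(-1), (1 − 1/29^2)^(-1), (1 − 1/31^2)^(-1), (1 − 1/37^2)^(-1), (1 − 1/41^2)^(-1), (1 − 1/43^2)^(-1) = ∏ p^2 / (p^2 − 1) = 1688189817927745147112851/1030750286035260801024000.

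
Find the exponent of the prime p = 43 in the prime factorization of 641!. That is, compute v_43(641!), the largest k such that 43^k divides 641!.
v_43(641!) = 14

Legendre's formula: v_p(n!) = Σ_{k ≥ 1} ⌊n / p^k⌋. For p = 43, n = 641, the terms are:
  ⌊641/43^1⌋ = ⌊641/43⌋ = 14
(the next term ⌊641/43^2⌋ = 0, terminating the sum). Summing: v_43(641!) = 14 = 14.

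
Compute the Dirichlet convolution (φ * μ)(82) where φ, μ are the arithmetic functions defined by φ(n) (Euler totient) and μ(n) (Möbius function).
(φ * μ)(82) = 0

Divisors of 82: [1, 2, 41, 82]. For each d | 82:
  d = 1: φ(1) · μ(82/1) = 1 · 1 = 1
  d = 2: φ(2) · μ(82/2) = 1 · -1 = -1
  d = 41: φ(41) · μ(82/41) = 40 · -1 = -40
  d = 82: φ(82) · μ(82/82) = 40 · 1 = 40
Summing: (φ * μ)(82) = 1 + -1 + -40 + 40 = 0.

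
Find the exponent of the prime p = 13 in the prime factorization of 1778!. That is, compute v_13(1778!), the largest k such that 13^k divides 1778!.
v_13(1778!) = 146

Legendre's formula: v_p(n!) = Σ_{k ≥ 1} ⌊n / p^k⌋. For p = 13, n = 1778, the terms are:
  ⌊1778/13^1⌋ = ⌊1778/13⌋ = 136
  ⌊1778/13^2⌋ = ⌊1778/169⌋ = 10
(the next term ⌊1778/13^3⌋ = 0, terminating the sum). Summing: v_13(1778!) = 136 + 10 = 146.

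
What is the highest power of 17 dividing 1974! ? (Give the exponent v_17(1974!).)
v_17(1974!) = 122

Legendre's formula: v_p(n!) = Σ_{k ≥ 1} ⌊n / p^k⌋. For p = 17, n = 1974, the terms are:
  ⌊1974/17^1⌋ = ⌊1974/17⌋ = 116
  ⌊1974/17^2⌋ = ⌊1974/289⌋ = 6
(the next term ⌊1974/17^3⌋ = 0, terminating the sum). Summing: v_17(1974!) = 116 + 6 = 122.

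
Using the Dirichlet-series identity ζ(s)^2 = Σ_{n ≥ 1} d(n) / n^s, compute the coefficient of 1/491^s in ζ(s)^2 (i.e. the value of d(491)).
d(491) = 2

ζ(s)^2 = (Σ 1/m^s)(Σ 1/k^s). The coefficient of 1/n^s in the product is the number of ordered pairs (m, k) with mk = n, which equals d(n). For n = 491, divisors are [1, 491], so d(491) = 2.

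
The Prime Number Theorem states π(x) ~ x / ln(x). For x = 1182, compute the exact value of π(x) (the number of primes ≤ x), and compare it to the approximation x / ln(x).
π(1182) = 194;  x/ln(x) ≈ 167.07;  relative error ≈ 13.88%.

Directly count primes up to 1182: π(1182) = 194. The PNT approximation gives 1182/ln(1182) ≈ 1182/7.07496 ≈ 167.07. Relative error (π(x) − x/ln(x)) / π(x) ≈ 13.88%; the approximation is known to undercount slightly (Li(x) is a better estimate).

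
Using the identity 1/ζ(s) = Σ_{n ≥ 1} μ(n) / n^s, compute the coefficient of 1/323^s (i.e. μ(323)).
μ(323) = 1

Factor n = 323 = 17 · 19. μ(n) = 0 if any exponent ≥ 2 (not squarefree); otherwise μ(n) = (−1)^{ω(n)} where ω(n) is the number of distinct prime factors. Applying: μ(323) = 1.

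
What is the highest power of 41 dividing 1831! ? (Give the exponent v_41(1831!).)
v_41(1831!) = 45

Legendre's formula: v_p(n!) = Σ_{k ≥ 1} ⌊n / p^k⌋. For p = 41, n = 1831, the terms are:
  ⌊1831/41^1⌋ = ⌊1831/41⌋ = 44
  ⌊1831/41^2⌋ = ⌊1831/1681⌋ = 1
(the next term ⌊1831/41^3⌋ = 0, terminating the sum). Summing: v_41(1831!) = 44 + 1 = 45.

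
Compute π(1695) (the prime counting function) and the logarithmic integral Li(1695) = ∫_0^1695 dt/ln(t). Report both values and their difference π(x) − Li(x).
π(1695) = 264;  Li(1695) ≈ 274.25;  π(x) − Li(x) ≈ -10.25.

Direct count of primes ≤ 1695 gives π(1695) = 264. Numerical evaluation of the logarithmic integral gives Li(1695) ≈ 274.25. The difference π(x) − Li(x) ≈ -10.25 is typically negative for small/moderate x (Li(x) overestimates), though Littlewood's theorem shows this sign changes infinitely often.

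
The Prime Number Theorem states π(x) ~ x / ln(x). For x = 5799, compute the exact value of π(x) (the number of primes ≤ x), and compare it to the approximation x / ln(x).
π(5799) = 760;  x/ln(x) ≈ 669.21;  relative error ≈ 11.95%.

Directly count primes up to 5799: π(5799) = 760. The PNT approximation gives 5799/ln(5799) ≈ 5799/8.66544 ≈ 669.21. Relative error (π(x) − x/ln(x)) / π(x) ≈ 11.95%; the approximation is known to undercount slightly (Li(x) is a better estimate).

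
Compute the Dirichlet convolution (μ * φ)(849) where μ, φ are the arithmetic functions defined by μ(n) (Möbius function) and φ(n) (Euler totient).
(μ * φ)(849) = 281

Divisors of 849: [1, 3, 283, 849]. For each d | 849:
  d = 1: μ(1) · φ(849/1) = 1 · 564 = 564
  d = 3: μ(3) · φ(849/3) = -1 · 282 = -282
  d = 283: μ(283) · φ(849/283) = -1 · 2 = -2
  d = 849: μ(849) · φ(849/849) = 1 · 1 = 1
Summing: (μ * φ)(849) = 564 + -282 + -2 + 1 = 281.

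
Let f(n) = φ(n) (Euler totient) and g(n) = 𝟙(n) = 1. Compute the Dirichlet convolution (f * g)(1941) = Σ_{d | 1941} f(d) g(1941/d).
(φ * 𝟙)(1941) = 1941

Divisors of 1941: [1, 3, 647, 1941]. For each d | 1941:
  d = 1: φ(1) · 𝟙(1941/1) = 1 · 1 = 1
  d = 3: φ(3) · 𝟙(1941/3) = 2 · 1 = 2
  d = 647: φ(647) · 𝟙(1941/647) = 646 · 1 = 646
  d = 1941: φ(1941) · 𝟙(1941/1941) = 1292 · 1 = 1292
Summing: (φ * 𝟙)(1941) = 1 + 2 + 646 + 1292 = 1941.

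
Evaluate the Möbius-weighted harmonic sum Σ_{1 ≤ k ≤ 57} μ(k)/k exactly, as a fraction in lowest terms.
Σ μ(k)/k = 519973962150962777/32589158477190044730

Values of μ(k) for 1 ≤ k ≤ 57: μ(1) = 1, μ(2) = -1, μ(3) = -1, μ(5) = -1, μ(6) = 1, μ(7) = -1, μ(10) = 1, μ(11) = -1, μ(13) = -1, μ(14) = 1, μ(15) = 1, μ(17) = -1, μ(19) = -1, μ(21) = 1, μ(22) = 1, μ(23) = -1, μ(26) = 1, μ(29) = -1, μ(30) = -1, μ(31) = -1, μ(33) = 1, μ(34) = 1, μ(35) = 1, μ(37) = -1, μ(38) = 1, μ(39) = 1, μ(41) = -1, μ(42) = -1, μ(43) = -1, μ(46) = 1, μ(47) = -1, μ(51) = 1, μ(53) = -1, μ(55) = 1, μ(57) = 1, with μ = 0 on non-squarefree integers. Summing μ(k)/k for k where μ(k) ≠ 0 gives 519973962150962777/32589158477190044730 ≈ 0.0160. (PNT ⟺ this sum → 0 as n → ∞.)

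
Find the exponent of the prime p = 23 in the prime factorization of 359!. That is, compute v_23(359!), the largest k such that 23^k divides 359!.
v_23(359!) = 15

Legendre's formula: v_p(n!) = Σ_{k ≥ 1} ⌊n / p^k⌋. For p = 23, n = 359, the terms are:
  ⌊359/23^1⌋ = ⌊359/23⌋ = 15
(the next term ⌊359/23^2⌋ = 0, terminating the sum). Summing: v_23(359!) = 15 = 15.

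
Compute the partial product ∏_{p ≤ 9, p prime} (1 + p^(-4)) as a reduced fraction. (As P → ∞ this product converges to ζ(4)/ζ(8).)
∏ = 262011361/243101250

The primes p ≤ 9 are [2, 3, 5, 7]. For each, (1 + 1/p^4) = (p^4 + 1)/p^4. Multiplying these fractions over p ∈ [2, 3, 5, 7] gives 262011361/243101250. (In the limit P → ∞ this tends to ζ(4)/ζ(8).)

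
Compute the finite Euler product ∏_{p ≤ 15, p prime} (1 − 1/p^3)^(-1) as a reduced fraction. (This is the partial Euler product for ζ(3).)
∏ = 39364325/32767248

The primes p ≤ 15 are [2, 3, 5, 7, 11, 13]. For each prime, (1 − 1/p^3)^(-1) = p^3 / (p^3 − 1). The product is (1 − 1/2^3)^(-1), (1 − 1/3^3)^(-1), (1 − 1/5^3)^(-1), (1 − 1/7^3)^(-1), (1 − 1/11^3)^(-1), (1 − 1/13^3)^(-1) = ∏ p^3 / (p^3 − 1) = 39364325/32767248.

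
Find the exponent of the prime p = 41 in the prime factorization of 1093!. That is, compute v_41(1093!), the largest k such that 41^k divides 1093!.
v_41(1093!) = 26

Legendre's formula: v_p(n!) = Σ_{k ≥ 1} ⌊n / p^k⌋. For p = 41, n = 1093, the terms are:
  ⌊1093/41^1⌋ = ⌊1093/41⌋ = 26
(the next term ⌊1093/41^2⌋ = 0, terminating the sum). Summing: v_41(1093!) = 26 = 26.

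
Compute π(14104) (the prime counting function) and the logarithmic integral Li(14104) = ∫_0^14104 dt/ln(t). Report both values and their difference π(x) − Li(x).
π(14104) = 1662;  Li(14104) ≈ 1683.15;  π(x) − Li(x) ≈ -21.15.

Direct count of primes ≤ 14104 gives π(14104) = 1662. Numerical evaluation of the logarithmic integral gives Li(14104) ≈ 1683.15. The difference π(x) − Li(x) ≈ -21.15 is typically negative for small/moderate x (Li(x) overestimates), though Littlewood's theorem shows this sign changes infinitely often.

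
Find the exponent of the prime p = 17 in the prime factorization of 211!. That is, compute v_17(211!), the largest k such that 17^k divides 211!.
v_17(211!) = 12

Legendre's formula: v_p(n!) = Σ_{k ≥ 1} ⌊n / p^k⌋. For p = 17, n = 211, the terms are:
  ⌊211/17^1⌋ = ⌊211/17⌋ = 12
(the next term ⌊211/17^2⌋ = 0, terminating the sum). Summing: v_17(211!) = 12 = 12.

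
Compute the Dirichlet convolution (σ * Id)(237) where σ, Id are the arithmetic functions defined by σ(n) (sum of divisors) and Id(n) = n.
(σ * Id)(237) = 1113

Divisors of 237: [1, 3, 79, 237]. For each d | 237:
  d = 1: σ(1) · Id(237/1) = 1 · 237 = 237
  d = 3: σ(3) · Id(237/3) = 4 · 79 = 316
  d = 79: σ(79) · Id(237/79) = 80 · 3 = 240
  d = 237: σ(237) · Id(237/237) = 320 · 1 = 320
Summing: (σ * Id)(237) = 237 + 316 + 240 + 320 = 1113.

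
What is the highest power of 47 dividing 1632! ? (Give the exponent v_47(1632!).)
v_47(1632!) = 34

Legendre's formula: v_p(n!) = Σ_{k ≥ 1} ⌊n / p^k⌋. For p = 47, n = 1632, the terms are:
  ⌊1632/47^1⌋ = ⌊1632/47⌋ = 34
(the next term ⌊1632/47^2⌋ = 0, terminating the sum). Summing: v_47(1632!) = 34 = 34.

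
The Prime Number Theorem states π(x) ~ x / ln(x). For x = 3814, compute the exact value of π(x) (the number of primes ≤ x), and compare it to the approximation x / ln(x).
π(3814) = 529;  x/ln(x) ≈ 462.50;  relative error ≈ 12.57%.

Directly count primes up to 3814: π(3814) = 529. The PNT approximation gives 3814/ln(3814) ≈ 3814/8.24643 ≈ 462.50. Relative error (π(x) − x/ln(x)) / π(x) ≈ 12.57%; the approximation is known to undercount slightly (Li(x) is a better estimate).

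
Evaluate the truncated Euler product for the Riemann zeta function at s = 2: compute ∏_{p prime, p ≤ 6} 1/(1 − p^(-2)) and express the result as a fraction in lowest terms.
∏ = 25/16

The primes p ≤ 6 are [2, 3, 5]. For each prime, (1 − 1/p^2)^(-1) = p^2 / (p^2 − 1). The product is (1 − 1/2^2)^(-1), (1 − 1/3^2)^(-1), (1 − 1/5^2)^(-1) = ∏ p^2 / (p^2 − 1) = 25/16.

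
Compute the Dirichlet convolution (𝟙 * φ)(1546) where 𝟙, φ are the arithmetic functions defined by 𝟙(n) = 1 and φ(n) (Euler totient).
(𝟙 * φ)(1546) = 1546

Divisors of 1546: [1, 2, 773, 1546]. For each d | 1546:
  d = 1: 𝟙(1) · φ(1546/1) = 1 · 772 = 772
  d = 2: 𝟙(2) · φ(1546/2) = 1 · 772 = 772
  d = 773: 𝟙(773) · φ(1546/773) = 1 · 1 = 1
  d = 1546: 𝟙(1546) · φ(1546/1546) = 1 · 1 = 1
Summing: (𝟙 * φ)(1546) = 772 + 772 + 1 + 1 = 1546.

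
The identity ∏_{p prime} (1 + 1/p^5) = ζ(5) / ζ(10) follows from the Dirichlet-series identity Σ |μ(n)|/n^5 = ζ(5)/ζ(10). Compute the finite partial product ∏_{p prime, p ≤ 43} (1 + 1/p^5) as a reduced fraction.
∏ = 337266640043527822041984546776597328186597199973708681183232/325579173304271359254907763799806016454065290452479278531405

The primes p ≤ 43 are [2, 3, 5, 7, 11, 13, 17, 19, 23, 29, 31, 37, 41, 43]. For each, (1 + 1/p^5) = (p^5 + 1)/p^5. Multiplying these fractions over p ∈ [2, 3, 5, 7, 11, 13, 17, 19, 23, 29, 31, 37, 41, 43] gives 337266640043527822041984546776597328186597199973708681183232/325579173304271359254907763799806016454065290452479278531405. (In the limit P → ∞ this tends to ζ(5)/ζ(10).)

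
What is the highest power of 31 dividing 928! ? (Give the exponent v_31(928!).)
v_31(928!) = 29

Legendre's formula: v_p(n!) = Σ_{k ≥ 1} ⌊n / p^k⌋. For p = 31, n = 928, the terms are:
  ⌊928/31^1⌋ = ⌊928/31⌋ = 29
(the next term ⌊928/31^2⌋ = 0, terminating the sum). Summing: v_31(928!) = 29 = 29.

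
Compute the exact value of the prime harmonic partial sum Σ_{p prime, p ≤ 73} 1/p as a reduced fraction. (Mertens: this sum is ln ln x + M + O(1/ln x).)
Σ 1/p = 71544353681891529224514036059/40729680599249024150621323470

π(73) = 21, so the primes ≤ 73 are [2, 3, 5, 7, 11, 13, 17, 19, 23, 29, 31, 37, 41, 43, 47, 53, 59, 61, 67, 71, 73]. Summing 1/p over these primes: 71544353681891529224514036059/40729680599249024150621323470 ≈ 1.7566. Mertens estimate ln ln(73) + 0.2615 ≈ 1.7179.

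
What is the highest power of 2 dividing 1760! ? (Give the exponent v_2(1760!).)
v_2(1760!) = 1755

Legendre's formula: v_p(n!) = Σ_{k ≥ 1} ⌊n / p^k⌋. For p = 2, n = 1760, the terms are:
  ⌊1760/2^1⌋ = ⌊1760/2⌋ = 880
  ⌊1760/2^2⌋ = ⌊1760/4⌋ = 440
  ⌊1760/2^3⌋ = ⌊1760/8⌋ = 220
  ⌊1760/2^4⌋ = ⌊1760/16⌋ = 110
  ⌊1760/2^5⌋ = ⌊1760/32⌋ = 55
  ⌊1760/2^6⌋ = ⌊1760/64⌋ = 27
  ⌊1760/2^7⌋ = ⌊1760/128⌋ = 13
  ⌊1760/2^8⌋ = ⌊1760/256⌋ = 6
  ⌊1760/2^9⌋ = ⌊1760/512⌋ = 3
  ⌊1760/2^10⌋ = ⌊1760/1024⌋ = 1
(the next term ⌊1760/2^11⌋ = 0, terminating the sum). Summing: v_2(1760!) = 880 + 440 + 220 + 110 + 55 + 27 + 13 + 6 + 3 + 1 = 1755.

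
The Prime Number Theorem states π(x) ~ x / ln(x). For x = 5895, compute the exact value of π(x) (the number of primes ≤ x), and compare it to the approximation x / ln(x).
π(5895) = 775;  x/ln(x) ≈ 679.00;  relative error ≈ 12.39%.

Directly count primes up to 5895: π(5895) = 775. The PNT approximation gives 5895/ln(5895) ≈ 5895/8.68186 ≈ 679.00. Relative error (π(x) − x/ln(x)) / π(x) ≈ 12.39%; the approximation is known to undercount slightly (Li(x) is a better estimate).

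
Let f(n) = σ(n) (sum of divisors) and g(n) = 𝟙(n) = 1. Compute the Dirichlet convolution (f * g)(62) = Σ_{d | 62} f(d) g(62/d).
(σ * 𝟙)(62) = 132

Divisors of 62: [1, 2, 31, 62]. For each d | 62:
  d = 1: σ(1) · 𝟙(62/1) = 1 · 1 = 1
  d = 2: σ(2) · 𝟙(62/2) = 3 · 1 = 3
  d = 31: σ(31) · 𝟙(62/31) = 32 · 1 = 32
  d = 62: σ(62) · 𝟙(62/62) = 96 · 1 = 96
Summing: (σ * 𝟙)(62) = 1 + 3 + 32 + 96 = 132.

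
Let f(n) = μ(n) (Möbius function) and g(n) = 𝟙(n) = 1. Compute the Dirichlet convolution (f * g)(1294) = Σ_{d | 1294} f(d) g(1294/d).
(μ * 𝟙)(1294) = 0

Divisors of 1294: [1, 2, 647, 1294]. For each d | 1294:
  d = 1: μ(1) · 𝟙(1294/1) = 1 · 1 = 1
  d = 2: μ(2) · 𝟙(1294/2) = -1 · 1 = -1
  d = 647: μ(647) · 𝟙(1294/647) = -1 · 1 = -1
  d = 1294: μ(1294) · 𝟙(1294/1294) = 1 · 1 = 1
Summing: (μ * 𝟙)(1294) = 1 + -1 + -1 + 1 = 0.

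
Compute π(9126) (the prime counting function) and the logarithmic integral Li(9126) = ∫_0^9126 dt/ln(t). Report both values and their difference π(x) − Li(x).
π(9126) = 1130;  Li(9126) ≈ 1150.78;  π(x) − Li(x) ≈ -20.78.

Direct count of primes ≤ 9126 gives π(9126) = 1130. Numerical evaluation of the logarithmic integral gives Li(9126) ≈ 1150.78. The difference π(x) − Li(x) ≈ -20.78 is typically negative for small/moderate x (Li(x) overestimates), though Littlewood's theorem shows this sign changes infinitely often.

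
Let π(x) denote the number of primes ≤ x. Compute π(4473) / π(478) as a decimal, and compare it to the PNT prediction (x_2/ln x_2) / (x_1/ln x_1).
π(4473)/π(478) = 607/91 ≈ 6.6703;  PNT prediction ≈ 6.8683.

π(478) = 91 and π(4473) = 607, so π(4473)/π(478) ≈ 6.6703. The PNT-predicted ratio is (4473/ln(4473)) / (478/ln(478)) ≈ 6.8683. The two agree to within a few percent, as expected.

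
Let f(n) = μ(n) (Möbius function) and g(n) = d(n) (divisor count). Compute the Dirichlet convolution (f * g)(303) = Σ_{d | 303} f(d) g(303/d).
(μ * d)(303) = 1

Divisors of 303: [1, 3, 101, 303]. For each d | 303:
  d = 1: μ(1) · d(303/1) = 1 · 4 = 4
  d = 3: μ(3) · d(303/3) = -1 · 2 = -2
  d = 101: μ(101) · d(303/101) = -1 · 2 = -2
  d = 303: μ(303) · d(303/303) = 1 · 1 = 1
Summing: (μ * d)(303) = 4 + -2 + -2 + 1 = 1.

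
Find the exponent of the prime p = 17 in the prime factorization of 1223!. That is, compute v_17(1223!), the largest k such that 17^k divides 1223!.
v_17(1223!) = 75

Legendre's formula: v_p(n!) = Σ_{k ≥ 1} ⌊n / p^k⌋. For p = 17, n = 1223, the terms are:
  ⌊1223/17^1⌋ = ⌊1223/17⌋ = 71
  ⌊1223/17^2⌋ = ⌊1223/289⌋ = 4
(the next term ⌊1223/17^3⌋ = 0, terminating the sum). Summing: v_17(1223!) = 71 + 4 = 75.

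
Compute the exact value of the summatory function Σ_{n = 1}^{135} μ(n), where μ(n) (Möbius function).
Σ_{n ≤ 135} μ(n) = -1

Compute μ(n) for each 1 ≤ n ≤ 135: μ(1) = 1, μ(2) = -1, μ(3) = -1, μ(4) = 0, μ(5) = -1, μ(6) = 1, μ(7) = -1, μ(8) = 0, μ(9) = 0, μ(10) = 1, μ(11) = -1, μ(12) = 0, μ(13) = -1, μ(14) = 1, μ(15) = 1, μ(16) = 0, μ(17) = -1, μ(18) = 0, μ(19) = -1, μ(20) = 0, μ(21) = 1, μ(22) = 1, μ(23) = -1, μ(24) = 0, μ(25) = 0, μ(26) = 1, μ(27) = 0, μ(28) = 0, μ(29) = -1, μ(30) = -1, μ(31) = -1, μ(32) = 0, μ(33) = 1, μ(34) = 1, μ(35) = 1, μ(36) = 0, μ(37) = -1, μ(38) = 1, μ(39) = 1, μ(40) = 0, μ(41) = -1, μ(42) = -1, μ(43) = -1, μ(44) = 0, μ(45) = 0, μ(46) = 1, μ(47) = -1, μ(48) = 0, μ(49) = 0, μ(50) = 0, μ(51) = 1, μ(52) = 0, μ(53) = -1, μ(54) = 0, μ(55) = 1, μ(56) = 0, μ(57) = 1, μ(58) = 1, μ(59) = -1, μ(60) = 0, μ(61) = -1, μ(62) = 1, μ(63) = 0, μ(64) = 0, μ(65) = 1, μ(66) = -1, μ(67) = -1, μ(68) = 0, μ(69) = 1, μ(70) = -1, μ(71) = -1, μ(72) = 0, μ(73) = -1, μ(74) = 1, μ(75) = 0, μ(76) = 0, μ(77) = 1, μ(78) = -1, μ(79) = -1, μ(80) = 0, μ(81) = 0, μ(82) = 1, μ(83) = -1, μ(84) = 0, μ(85) = 1, μ(86) = 1, μ(87) = 1, μ(88) = 0, μ(89) = -1, μ(90) = 0, μ(91) = 1, μ(92) = 0, μ(93) = 1, μ(94) = 1, μ(95) = 1, μ(96) = 0, μ(97) = -1, μ(98) = 0, μ(99) = 0, μ(100) = 0, μ(101) = -1, μ(102) = -1, μ(103) = -1, μ(104) = 0, μ(105) = -1, μ(106) = 1, μ(107) = -1, μ(108) = 0, μ(109) = -1, μ(110) = -1, μ(111) = 1, μ(112) = 0, μ(113) = -1, μ(114) = -1, μ(115) = 1, μ(116) = 0, μ(117) = 0, μ(118) = 1, μ(119) = 1, μ(120) = 0, μ(121) = 0, μ(122) = 1, μ(123) = 1, μ(124) = 0, μ(125) = 0, μ(126) = 0, μ(127) = -1, μ(128) = 0, μ(129) = 1, μ(130) = -1, μ(131) = -1, μ(132) = 0, μ(133) = 1, μ(134) = 1, μ(135) = 0. Summing all 135 values: -1. (Mertens function M(x) = Σ_{n ≤ x} μ(n); on average M(x) should be small (PNT ⟺ M(x) = o(x)).)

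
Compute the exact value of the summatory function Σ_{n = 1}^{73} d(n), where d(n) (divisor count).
Σ_{n ≤ 73} d(n) = 328

Compute d(n) for each 1 ≤ n ≤ 73: d(1) = 1, d(2) = 2, d(3) = 2, d(4) = 3, d(5) = 2, d(6) = 4, d(7) = 2, d(8) = 4, d(9) = 3, d(10) = 4, d(11) = 2, d(12) = 6, d(13) = 2, d(14) = 4, d(15) = 4, d(16) = 5, d(17) = 2, d(18) = 6, d(19) = 2, d(20) = 6, d(21) = 4, d(22) = 4, d(23) = 2, d(24) = 8, d(25) = 3, d(26) = 4, d(27) = 4, d(28) = 6, d(29) = 2, d(30) = 8, d(31) = 2, d(32) = 6, d(33) = 4, d(34) = 4, d(35) = 4, d(36) = 9, d(37) = 2, d(38) = 4, d(39) = 4, d(40) = 8, d(41) = 2, d(42) = 8, d(43) = 2, d(44) = 6, d(45) = 6, d(46) = 4, d(47) = 2, d(48) = 10, d(49) = 3, d(50) = 6, d(51) = 4, d(52) = 6, d(53) = 2, d(54) = 8, d(55) = 4, d(56) = 8, d(57) = 4, d(58) = 4, d(59) = 2, d(60) = 12, d(61) = 2, d(62) = 4, d(63) = 6, d(64) = 7, d(65) = 4, d(66) = 8, d(67) = 2, d(68) = 6, d(69) = 4, d(70) = 8, d(71) = 2, d(72) = 12, d(73) = 2. Summing all 73 values: 328. (Dirichlet's divisor formula: Σ_{n ≤ x} d(n) = x ln(x) + (2γ − 1) x + O(√x). For x = 73, the asymptotic estimate is ≈ 324.48.)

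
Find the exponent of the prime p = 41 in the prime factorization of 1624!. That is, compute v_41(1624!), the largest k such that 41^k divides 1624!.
v_41(1624!) = 39

Legendre's formula: v_p(n!) = Σ_{k ≥ 1} ⌊n / p^k⌋. For p = 41, n = 1624, the terms are:
  ⌊1624/41^1⌋ = ⌊1624/41⌋ = 39
(the next term ⌊1624/41^2⌋ = 0, terminating the sum). Summing: v_41(1624!) = 39 = 39.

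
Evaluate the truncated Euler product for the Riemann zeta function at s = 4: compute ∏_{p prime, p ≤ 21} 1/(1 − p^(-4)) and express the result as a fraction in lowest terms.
∏ = 7064087752265346803/6526834216796160000

The primes p ≤ 21 are [2, 3, 5, 7, 11, 13, 17, 19]. For each prime, (1 − 1/p^4)^(-1) = p^4 / (p^4 − 1). The product is (1 − 1/2^4)^(-1), (1 − 1/3^4)^(-1), (1 − 1/5^4)^(-1), (1 − 1/7^4)^(-1), (1 − 1/11^4)^(-1), (1 − 1/13^4)^(-1), (1 − 1/17^4)^(-1), (1 − 1/19^4)^(-1) = ∏ p^4 / (p^4 − 1) = 7064087752265346803/6526834216796160000.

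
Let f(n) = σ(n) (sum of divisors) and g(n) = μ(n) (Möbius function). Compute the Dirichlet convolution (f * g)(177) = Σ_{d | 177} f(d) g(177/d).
(σ * μ)(177) = 177

Divisors of 177: [1, 3, 59, 177]. For each d | 177:
  d = 1: σ(1) · μ(177/1) = 1 · 1 = 1
  d = 3: σ(3) · μ(177/3) = 4 · -1 = -4
  d = 59: σ(59) · μ(177/59) = 60 · -1 = -60
  d = 177: σ(177) · μ(177/177) = 240 · 1 = 240
Summing: (σ * μ)(177) = 1 + -4 + -60 + 240 = 177.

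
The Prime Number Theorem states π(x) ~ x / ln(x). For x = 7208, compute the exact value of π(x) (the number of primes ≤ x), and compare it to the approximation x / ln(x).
π(7208) = 920;  x/ln(x) ≈ 811.44;  relative error ≈ 11.80%.

Directly count primes up to 7208: π(7208) = 920. The PNT approximation gives 7208/ln(7208) ≈ 7208/8.88295 ≈ 811.44. Relative error (π(x) − x/ln(x)) / π(x) ≈ 11.80%; the approximation is known to undercount slightly (Li(x) is a better estimate).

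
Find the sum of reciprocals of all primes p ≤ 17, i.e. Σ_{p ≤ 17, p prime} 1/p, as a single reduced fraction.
Σ 1/p = 716167/510510

π(17) = 7, so the primes ≤ 17 are [2, 3, 5, 7, 11, 13, 17]. Summing 1/p over these primes: 716167/510510 ≈ 1.4028. Mertens estimate ln ln(17) + 0.2615 ≈ 1.3029.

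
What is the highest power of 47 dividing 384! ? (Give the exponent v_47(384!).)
v_47(384!) = 8

Legendre's formula: v_p(n!) = Σ_{k ≥ 1} ⌊n / p^k⌋. For p = 47, n = 384, the terms are:
  ⌊384/47^1⌋ = ⌊384/47⌋ = 8
(the next term ⌊384/47^2⌋ = 0, terminating the sum). Summing: v_47(384!) = 8 = 8.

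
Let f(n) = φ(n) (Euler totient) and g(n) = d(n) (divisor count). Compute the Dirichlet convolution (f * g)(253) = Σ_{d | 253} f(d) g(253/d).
(φ * d)(253) = 288

Divisors of 253: [1, 11, 23, 253]. For each d | 253:
  d = 1: φ(1) · d(253/1) = 1 · 4 = 4
  d = 11: φ(11) · d(253/11) = 10 · 2 = 20
  d = 23: φ(23) · d(253/23) = 22 · 2 = 44
  d = 253: φ(253) · d(253/253) = 220 · 1 = 220
Summing: (φ * d)(253) = 4 + 20 + 44 + 220 = 288.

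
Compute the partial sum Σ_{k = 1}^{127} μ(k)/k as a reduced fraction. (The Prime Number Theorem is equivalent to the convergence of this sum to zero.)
Σ μ(k)/k = -228455996623300386843096283835194191857230682/401447693933303618909444119902604513664588524773

Values of μ(k) for 1 ≤ k ≤ 127: μ(1) = 1, μ(2) = -1, μ(3) = -1, μ(5) = -1, μ(6) = 1, μ(7) = -1, μ(10) = 1, μ(11) = -1, μ(13) = -1, μ(14) = 1, μ(15) = 1, μ(17) = -1, μ(19) = -1, μ(21) = 1, μ(22) = 1, μ(23) = -1, μ(26) = 1, μ(29) = -1, μ(30) = -1, μ(31) = -1, μ(33) = 1, μ(34) = 1, μ(35) = 1, μ(37) = -1, μ(38) = 1, μ(39) = 1, μ(41) = -1, μ(42) = -1, μ(43) = -1, μ(46) = 1, μ(47) = -1, μ(51) = 1, μ(53) = -1, μ(55) = 1, μ(57) = 1, μ(58) = 1, μ(59) = -1, μ(61) = -1, μ(62) = 1, μ(65) = 1, μ(66) = -1, μ(67) = -1, μ(69) = 1, μ(70) = -1, μ(71) = -1, μ(73) = -1, μ(74) = 1, μ(77) = 1, μ(78) = -1, μ(79) = -1, μ(82) = 1, μ(83) = -1, μ(85) = 1, μ(86) = 1, μ(87) = 1, μ(89) = -1, μ(91) = 1, μ(93) = 1, μ(94) = 1, μ(95) = 1, μ(97) = -1, μ(101) = -1, μ(102) = -1, μ(103) = -1, μ(105) = -1, μ(106) = 1, μ(107) = -1, μ(109) = -1, μ(110) = -1, μ(111) = 1, μ(113) = -1, μ(114) = -1, μ(115) = 1, μ(118) = 1, μ(119) = 1, μ(122) = 1, μ(123) = 1, μ(127) = -1, with μ = 0 on non-squarefree integers. Summing μ(k)/k for k where μ(k) ≠ 0 gives -228455996623300386843096283835194191857230682/401447693933303618909444119902604513664588524773 ≈ -0.0006. (PNT ⟺ this sum → 0 as n → ∞.)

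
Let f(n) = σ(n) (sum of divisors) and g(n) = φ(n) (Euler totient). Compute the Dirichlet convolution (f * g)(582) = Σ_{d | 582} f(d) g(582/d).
(σ * φ)(582) = 4656

Divisors of 582: [1, 2, 3, 6, 97, 194, 291, 582]. For each d | 582:
  d = 1: σ(1) · φ(582/1) = 1 · 192 = 192
  d = 2: σ(2) · φ(582/2) = 3 · 192 = 576
  d = 3: σ(3) · φ(582/3) = 4 · 96 = 384
  d = 6: σ(6) · φ(582/6) = 12 · 96 = 1152
  d = 97: σ(97) · φ(582/97) = 98 · 2 = 196
  d = 194: σ(194) · φ(582/194) = 294 · 2 = 588
  d = 291: σ(291) · φ(582/291) = 392 · 1 = 392
  d = 582: σ(582) · φ(582/582) = 1176 · 1 = 1176
Summing: (σ * φ)(582) = 192 + 576 + 384 + 1152 + 196 + 588 + 392 + 1176 = 4656.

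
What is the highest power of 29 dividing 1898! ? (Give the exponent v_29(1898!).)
v_29(1898!) = 67

Legendre's formula: v_p(n!) = Σ_{k ≥ 1} ⌊n / p^k⌋. For p = 29, n = 1898, the terms are:
  ⌊1898/29^1⌋ = ⌊1898/29⌋ = 65
  ⌊1898/29^2⌋ = ⌊1898/841⌋ = 2
(the next term ⌊1898/29^3⌋ = 0, terminating the sum). Summing: v_29(1898!) = 65 + 2 = 67.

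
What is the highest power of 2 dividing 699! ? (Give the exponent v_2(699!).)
v_2(699!) = 692

Legendre's formula: v_p(n!) = Σ_{k ≥ 1} ⌊n / p^k⌋. For p = 2, n = 699, the terms are:
  ⌊699/2^1⌋ = ⌊699/2⌋ = 349
  ⌊699/2^2⌋ = ⌊699/4⌋ = 174
  ⌊699/2^3⌋ = ⌊699/8⌋ = 87
  ⌊699/2^4⌋ = ⌊699/16⌋ = 43
  ⌊699/2^5⌋ = ⌊699/32⌋ = 21
  ⌊699/2^6⌋ = ⌊699/64⌋ = 10
  ⌊699/2^7⌋ = ⌊699/128⌋ = 5
  ⌊699/2^8⌋ = ⌊699/256⌋ = 2
  ⌊699/2^9⌋ = ⌊699/512⌋ = 1
(the next term ⌊699/2^10⌋ = 0, terminating the sum). Summing: v_2(699!) = 349 + 174 + 87 + 43 + 21 + 10 + 5 + 2 + 1 = 692.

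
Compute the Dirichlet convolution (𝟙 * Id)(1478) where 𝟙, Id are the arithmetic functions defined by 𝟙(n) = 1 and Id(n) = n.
(𝟙 * Id)(1478) = 2220

Divisors of 1478: [1, 2, 739, 1478]. For each d | 1478:
  d = 1: 𝟙(1) · Id(1478/1) = 1 · 1478 = 1478
  d = 2: 𝟙(2) · Id(1478/2) = 1 · 739 = 739
  d = 739: 𝟙(739) · Id(1478/739) = 1 · 2 = 2
  d = 1478: 𝟙(1478) · Id(1478/1478) = 1 · 1 = 1
Summing: (𝟙 * Id)(1478) = 1478 + 739 + 2 + 1 = 2220.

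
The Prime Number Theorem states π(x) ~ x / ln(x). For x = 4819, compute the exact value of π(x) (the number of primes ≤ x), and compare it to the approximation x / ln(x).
π(4819) = 649;  x/ln(x) ≈ 568.26;  relative error ≈ 12.44%.

Directly count primes up to 4819: π(4819) = 649. The PNT approximation gives 4819/ln(4819) ≈ 4819/8.48032 ≈ 568.26. Relative error (π(x) − x/ln(x)) / π(x) ≈ 12.44%; the approximation is known to undercount slightly (Li(x) is a better estimate).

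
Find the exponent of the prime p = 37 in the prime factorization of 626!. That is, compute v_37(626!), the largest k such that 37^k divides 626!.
v_37(626!) = 16

Legendre's formula: v_p(n!) = Σ_{k ≥ 1} ⌊n / p^k⌋. For p = 37, n = 626, the terms are:
  ⌊626/37^1⌋ = ⌊626/37⌋ = 16
(the next term ⌊626/37^2⌋ = 0, terminating the sum). Summing: v_37(626!) = 16 = 16.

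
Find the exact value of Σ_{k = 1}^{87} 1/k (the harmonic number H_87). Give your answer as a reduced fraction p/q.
H_87 = 3706795349055853229324900260857622319/734184632222154704090370027645633600

Direct summation: H_87 = 1 + 1/2 + ... + 1/87. The least common denominator is lcm(1, ..., 87) = 8076030954443701744994070304101969600; over this denominator the numerator is 8076030954443701744994070304101969600 + 4038015477221850872497035152050984800 + 2692010318147900581664690101367323200 + 2019007738610925436248517576025492400 + 1615206190888740348998814060820393920 + 1346005159073950290832345050683661600 + 1153718707777671677856295757728852800 + 1009503869305462718124258788012746200 + 897336772715966860554896700455774400 + 807603095444370174499407030410196960 + 734184632222154704090370027645633600 + 673002579536975145416172525341830800 + 621233150341823211153390023392459200 + 576859353888835838928147878864426400 + 538402063629580116332938020273464640 + 504751934652731359062129394006373100 + 475060644379041279117298253182468800 + 448668386357983430277448350227887200 + 425054260760194828683898437057998400 + 403801547722185087249703515205098480 + 384572902592557225952098585909617600 + 367092316111077352045185013822816800 + 351131780627987032391046534960955200 + 336501289768487572708086262670915400 + 323041238177748069799762812164078784 + 310616575170911605576695011696229600 + 299112257571988953518298900151924800 + 288429676944417919464073939432213200 + 278483826015300060172209320831102400 + 269201031814790058166469010136732320 + 260517127562700056290131300132321600 + 252375967326365679531064697003186550 + 244728210740718234696790009215211200 + 237530322189520639558649126591234400 + 230743741555534335571259151545770560 + 224334193178991715138724175113943600 + 218271106876856803918758656867620800 + 212527130380097414341949218528999200 + 207077716780607737051130007797486400 + 201900773861092543624851757602549240 + 196976364742529310853513909856145600 + 192286451296278612976049292954808800 + 187814673359155854534745821025627200 + 183546158055538676022592506911408400 + 179467354543193372110979340091154880 + 175565890313993516195523267480477600 + 171830445839227696702001495831956800 + 168250644884243786354043131335457700 + 164816958253953096836613679675550400 + 161520619088874034899881406082039392 + 158353548126347093039099417727489600 + 155308287585455802788347505848114800 + 152377942536673617830076798190603200 + 149556128785994476759149450075962400 + 146836926444430940818074005529126720 + 144214838472208959732036969716106600 + 141684753586731609561299479019332800 + 139241913007650030086104660415551200 + 136881880583791554999899496679694400 + 134600515907395029083234505068366160 + 132393950072847569590066726296753600 + 130258563781350028145065650066160800 + 128190967530852408650699528636539200 + 126187983663182839765532348501593275 + 124246630068364642230678004678491840 + 122364105370359117348395004607605600 + 120537775439458234999911497076148800 + 118765161094760319779324563295617200 + 117043926875995677463682178320318400 + 115371870777767167785629575772885280 + 113746914851319742887240426818337600 + 112167096589495857569362087556971800 + 110630561019776736232795483617835200 + 109135553438428401959379328433810400 + 107680412725916023266587604054692928 + 106263565190048707170974609264499600 + 104883518888879243441481432520804800 + 103538858390303868525565003898743200 + 102228239929667110696127472203822400 + 100950386930546271812425878801274620 + 99704085857329651172766300050641600 + 98488182371264655426756954928072800 + 97301577764381948734868316916891200 + 96143225648139306488024646477404400 + 95012128875808255823459650636493760 + 93907336679577927267372910512813600 + 92827942005100020057403106943700800 = 40774748839614385522573902869433845509, so H_87 = 40774748839614385522573902869433845509/8076030954443701744994070304101969600; reducing by gcd(40774748839614385522573902869433845509, 8076030954443701744994070304101969600) = 11 gives 3706795349055853229324900260857622319/734184632222154704090370027645633600 ≈ 5.04886. (The PNT-adjacent estimate ln(87) + γ ≈ 5.04312 matches within O(1/n).)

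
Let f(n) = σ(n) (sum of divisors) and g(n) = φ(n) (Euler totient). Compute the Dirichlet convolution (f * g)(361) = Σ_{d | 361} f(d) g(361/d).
(σ * φ)(361) = 1083

Divisors of 361: [1, 19, 361]. For each d | 361:
  d = 1: σ(1) · φ(361/1) = 1 · 342 = 342
  d = 19: σ(19) · φ(361/19) = 20 · 18 = 360
  d = 361: σ(361) · φ(361/361) = 381 · 1 = 381
Summing: (σ * φ)(361) = 342 + 360 + 381 = 1083.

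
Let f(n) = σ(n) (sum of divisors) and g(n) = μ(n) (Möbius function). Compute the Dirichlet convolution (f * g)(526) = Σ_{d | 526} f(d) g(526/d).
(σ * μ)(526) = 526

Divisors of 526: [1, 2, 263, 526]. For each d | 526:
  d = 1: σ(1) · μ(526/1) = 1 · 1 = 1
  d = 2: σ(2) · μ(526/2) = 3 · -1 = -3
  d = 263: σ(263) · μ(526/263) = 264 · -1 = -264
  d = 526: σ(526) · μ(526/526) = 792 · 1 = 792
Summing: (σ * μ)(526) = 1 + -3 + -264 + 792 = 526.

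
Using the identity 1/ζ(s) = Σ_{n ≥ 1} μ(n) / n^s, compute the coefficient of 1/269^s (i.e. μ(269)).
μ(269) = -1

Factor n = 269 = 269. μ(n) = 0 if any exponent ≥ 2 (not squarefree); otherwise μ(n) = (−1)^{ω(n)} where ω(n) is the number of distinct prime factors. Applying: μ(269) = -1.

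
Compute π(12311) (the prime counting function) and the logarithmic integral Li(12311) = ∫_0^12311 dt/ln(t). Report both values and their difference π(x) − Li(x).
π(12311) = 1471;  Li(12311) ≈ 1494.16;  π(x) − Li(x) ≈ -23.16.

Direct count of primes ≤ 12311 gives π(12311) = 1471. Numerical evaluation of the logarithmic integral gives Li(12311) ≈ 1494.16. The difference π(x) − Li(x) ≈ -23.16 is typically negative for small/moderate x (Li(x) overestimates), though Littlewood's theorem shows this sign changes infinitely often.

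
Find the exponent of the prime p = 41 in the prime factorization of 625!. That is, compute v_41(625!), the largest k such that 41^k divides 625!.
v_41(625!) = 15

Legendre's formula: v_p(n!) = Σ_{k ≥ 1} ⌊n / p^k⌋. For p = 41, n = 625, the terms are:
  ⌊625/41^1⌋ = ⌊625/41⌋ = 15
(the next term ⌊625/41^2⌋ = 0, terminating the sum). Summing: v_41(625!) = 15 = 15.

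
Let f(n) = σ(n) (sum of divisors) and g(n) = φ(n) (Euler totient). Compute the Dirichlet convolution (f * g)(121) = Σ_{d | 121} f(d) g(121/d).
(σ * φ)(121) = 363

Divisors of 121: [1, 11, 121]. For each d | 121:
  d = 1: σ(1) · φ(121/1) = 1 · 110 = 110
  d = 11: σ(11) · φ(121/11) = 12 · 10 = 120
  d = 121: σ(121) · φ(121/121) = 133 · 1 = 133
Summing: (σ * φ)(121) = 110 + 120 + 133 = 363.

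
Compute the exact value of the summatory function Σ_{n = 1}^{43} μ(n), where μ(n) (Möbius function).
Σ_{n ≤ 43} μ(n) = -3

Compute μ(n) for each 1 ≤ n ≤ 43: μ(1) = 1, μ(2) = -1, μ(3) = -1, μ(4) = 0, μ(5) = -1, μ(6) = 1, μ(7) = -1, μ(8) = 0, μ(9) = 0, μ(10) = 1, μ(11) = -1, μ(12) = 0, μ(13) = -1, μ(14) = 1, μ(15) = 1, μ(16) = 0, μ(17) = -1, μ(18) = 0, μ(19) = -1, μ(20) = 0, μ(21) = 1, μ(22) = 1, μ(23) = -1, μ(24) = 0, μ(25) = 0, μ(26) = 1, μ(27) = 0, μ(28) = 0, μ(29) = -1, μ(30) = -1, μ(31) = -1, μ(32) = 0, μ(33) = 1, μ(34) = 1, μ(35) = 1, μ(36) = 0, μ(37) = -1, μ(38) = 1, μ(39) = 1, μ(40) = 0, μ(41) = -1, μ(42) = -1, μ(43) = -1. Summing all 43 values: -3. (Mertens function M(x) = Σ_{n ≤ x} μ(n); on average M(x) should be small (PNT ⟺ M(x) = o(x)).)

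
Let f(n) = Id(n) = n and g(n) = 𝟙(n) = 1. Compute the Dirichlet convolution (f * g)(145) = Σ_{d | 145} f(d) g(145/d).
(Id * 𝟙)(145) = 180

Divisors of 145: [1, 5, 29, 145]. For each d | 145:
  d = 1: Id(1) · 𝟙(145/1) = 1 · 1 = 1
  d = 5: Id(5) · 𝟙(145/5) = 5 · 1 = 5
  d = 29: Id(29) · 𝟙(145/29) = 29 · 1 = 29
  d = 145: Id(145) · 𝟙(145/145) = 145 · 1 = 145
Summing: (Id * 𝟙)(145) = 1 + 5 + 29 + 145 = 180.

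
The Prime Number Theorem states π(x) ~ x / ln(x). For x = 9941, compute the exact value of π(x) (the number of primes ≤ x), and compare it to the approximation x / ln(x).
π(9941) = 1226;  x/ln(x) ≈ 1080.02;  relative error ≈ 11.91%.

Directly count primes up to 9941: π(9941) = 1226. The PNT approximation gives 9941/ln(9941) ≈ 9941/9.20442 ≈ 1080.02. Relative error (π(x) − x/ln(x)) / π(x) ≈ 11.91%; the approximation is known to undercount slightly (Li(x) is a better estimate).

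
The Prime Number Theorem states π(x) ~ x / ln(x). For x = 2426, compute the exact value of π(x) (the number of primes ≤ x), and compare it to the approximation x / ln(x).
π(2426) = 360;  x/ln(x) ≈ 311.27;  relative error ≈ 13.54%.

Directly count primes up to 2426: π(2426) = 360. The PNT approximation gives 2426/ln(2426) ≈ 2426/7.79400 ≈ 311.27. Relative error (π(x) − x/ln(x)) / π(x) ≈ 13.54%; the approximation is known to undercount slightly (Li(x) is a better estimate).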